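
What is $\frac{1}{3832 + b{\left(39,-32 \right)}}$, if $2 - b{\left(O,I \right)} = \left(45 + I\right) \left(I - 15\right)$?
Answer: $\frac{1}{4445} \approx 0.00022497$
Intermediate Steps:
$b{\left(O,I \right)} = 2 - \left(-15 + I\right) \left(45 + I\right)$ ($b{\left(O,I \right)} = 2 - \left(45 + I\right) \left(I - 15\right) = 2 - \left(45 + I\right) \left(-15 + I\right) = 2 - \left(-15 + I\right) \left(45 + I\right)$)
$\frac{1}{3832 + b{\left(39,-32 \right)}} = \frac{1}{3832 - -613} = \frac{1}{3832 + \left(677 - 1024 + 960\right)} = \frac{1}{3832 + 613} = \frac{1}{4445}$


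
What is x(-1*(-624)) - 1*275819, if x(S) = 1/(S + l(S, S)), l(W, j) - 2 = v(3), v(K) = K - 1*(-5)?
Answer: -174869245/634 ≈ -2.7582e+5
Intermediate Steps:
v(K) = 5 + K (v(K) = K + 5 = 5 + K)
l(W, j) = 10 (l(W, j) = 2 + (5 + 3) = 2 + 8 = 10)
x(S) = 1/(10 + S) (x(S) = 1/(S + 10) = 1/(10 + S))
x(-1*(-624)) - 1*275819 = 1/(10 - 1*(-624)) - 1*275819 = 1/(10 + 624) - 275819 = 1/634 - 275819 = -174869245/634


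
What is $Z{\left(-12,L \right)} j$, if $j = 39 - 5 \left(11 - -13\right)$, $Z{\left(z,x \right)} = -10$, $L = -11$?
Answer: $810$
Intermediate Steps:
$j = -81$ ($j = 39 - 5 \left(11 + 13\right) = 39 - 120 = -81$)
$Z{\left(-12,L \right)} j = \left(-10\right) \left(-81\right) = 810$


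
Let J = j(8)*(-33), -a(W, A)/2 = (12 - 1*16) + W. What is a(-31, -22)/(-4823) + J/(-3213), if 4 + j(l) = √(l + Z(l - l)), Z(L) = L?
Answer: -41026/737919 + 22*√2/1071 ≈ -0.026547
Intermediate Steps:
j(l) = -4 + √l (j(l) = -4 + √(l + (l - l)) = -4 + √(l + 0) = -4 + √l)
a(W, A) = 8 - 2*W (a(W, A) = -2*((12 - 1*16) + W) = -2*((12 - 16) + W) = -2*(-4 + W) = 8 - 2*W)
J = 132 - 66*√2 (J = (-4 + √8)*(-33) = (-4 + 2*√2)*(-33) = 132 - 66*√2 ≈ 38.662)
a(-31, -22)/(-4823) + J/(-3213) = (8 - 2*(-31))/(-4823) + (132 - 66*√2)/(-3213) = (8 + 62)*(-1/4823) + (132 - 66*√2)*(-1/3213) = 70*(-1/4823) + (-44/1071 + 22*√2/1071) = -10/689 + (-44/1071 + 22*√2/1071) = -41026/737919 + 22*√2/1071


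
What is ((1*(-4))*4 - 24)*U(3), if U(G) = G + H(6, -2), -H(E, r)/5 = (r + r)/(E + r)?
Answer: -320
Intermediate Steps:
H(E, r) = -10*r/(E + r) (H(E, r) = -5*(r + r)/(E + r) = -5*2*r/(E + r) = -10*r/(E + r))
U(G) = 5 + G (U(G) = G - 10*(-2)/(6 - 2) = G - 10*(-2)/4 = G - 10*(-2)*¼ = G + 5 = 5 + G)
((1*(-4))*4 - 24)*U(3) = ((1*(-4))*4 - 24)*(5 + 3) = (-4*4 - 24)*8 = (-16 - 24)*8 = -40*8 = -320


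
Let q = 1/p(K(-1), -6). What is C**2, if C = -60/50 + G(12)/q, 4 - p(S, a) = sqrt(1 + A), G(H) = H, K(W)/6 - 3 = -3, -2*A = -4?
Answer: 65556/25 - 5616*sqrt(3)/5 ≈ 676.80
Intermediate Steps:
A = 2 (A = -1/2*(-4) = 2)
K(W) = 0 (K(W) = 18 + 6*(-3) = 18 - 18 = 0)
p(S, a) = 4 - sqrt(3) (p(S, a) = 4 - sqrt(1 + 2) = 4 - sqrt(3))
q = 1/(4 - sqrt(3)) ≈ 0.44093
C = -6/5 + 12/(4/13 + sqrt(3)/13) (C = -60/50 + 12/(4/13 + sqrt(3)/13) = -60*1/50 + 12/(4/13 + sqrt(3)/13) = -6/5 + 12/(4/13 + sqrt(3)/13) ≈ 26.015)
C**2 = (234/5 - 12*sqrt(3))**2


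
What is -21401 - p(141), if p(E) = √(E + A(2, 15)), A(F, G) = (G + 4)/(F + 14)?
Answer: -21401 - 5*√91/4 ≈ -21413.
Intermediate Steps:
A(F, G) = (4 + G)/(14 + F)
p(E) = √(19/16 + E) (p(E) = √(E + (4 + 15)/(14 + 2)) = √(E + 19/16) = √(19/16 + E))
-21401 - p(141) = -21401 - √(19 + 16*141)/4 = -21401 - √(19 + 2256)/4 = -21401 - √2275/4 = -21401 - 5*√91/4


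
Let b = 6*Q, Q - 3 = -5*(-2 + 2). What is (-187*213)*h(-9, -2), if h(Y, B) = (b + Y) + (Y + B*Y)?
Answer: -716958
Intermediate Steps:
Q = 3 (Q = 3 - 5*(-2 + 2) = 3 - 5*0 = 3 + 0 = 3)
b = 18 (b = 6*3 = 18)
h(Y, B) = 18 + 2*Y + B*Y (h(Y, B) = (18 + Y) + (Y + B*Y) = 18 + 2*Y + B*Y)
(-187*213)*h(-9, -2) = (-187*213)*(18 + 2*(-9) - 2*(-9)) = -39831*(18 - 18 + 18) = -39831*18 = -716958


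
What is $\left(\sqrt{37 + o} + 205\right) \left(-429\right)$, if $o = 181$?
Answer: $-87945 - 429 \sqrt{218} \approx -94279.0$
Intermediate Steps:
$\left(\sqrt{37 + o} + 205\right) \left(-429\right) = \left(\sqrt{37 + 181} + 205\right) \left(-429\right) = \left(\sqrt{218} + 205\right) \left(-429\right) = \left(205 + \sqrt{218}\right) \left(-429\right) = -87945 - 429 \sqrt{218}$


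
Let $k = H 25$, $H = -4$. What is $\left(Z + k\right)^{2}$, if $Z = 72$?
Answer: $784$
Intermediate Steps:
$k = -100$ ($k = \left(-4\right) 25 = -100$)
$\left(Z + k\right)^{2} = \left(72 - 100\right)^{2} = \left(-28\right)^{2} = 784$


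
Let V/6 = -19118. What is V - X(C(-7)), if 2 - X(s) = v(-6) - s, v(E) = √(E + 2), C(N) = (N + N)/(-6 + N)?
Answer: -1491244/13 + 2*I ≈ -1.1471e+5 + 2.0*I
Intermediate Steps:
C(N) = 2*N/(-6 + N) (C(N) = (2*N)/(-6 + N) = 2*N/(-6 + N))
V = -114708 (V = 6*(-19118) = -114708)
v(E) = √(2 + E)
X(s) = 2 + s - 2*I (X(s) = 2 - (√(2 - 6) - s) = 2 - (√(-4) - s) = 2 - (2*I - s) = 2 - (-s + 2*I) = 2 + (s - 2*I) = 2 + s - 2*I)
V - X(C(-7)) = -114708 - (2 + 2*(-7)/(-6 - 7) - 2*I) = -114708 - (2 + 2*(-7)/(-13) - 2*I) = -114708 - (2 + 2*(-7)*(-1/13) - 2*I) = -114708 - (2 + 14/13 - 2*I) = -114708 - (40/13 - 2*I) = -114708 + (-40/13 + 2*I) = -1491244/13 + 2*I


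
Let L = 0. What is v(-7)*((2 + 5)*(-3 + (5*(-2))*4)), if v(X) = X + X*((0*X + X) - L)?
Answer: -12642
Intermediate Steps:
v(X) = X + X² (v(X) = X + X*((0*X + X) - 1*0) = X + X*((0 + X) + 0) = X + X*(X + 0) = X + X*X = X + X²)
v(-7)*((2 + 5)*(-3 + (5*(-2))*4)) = (-7*(1 - 7))*((2 + 5)*(-3 + (5*(-2))*4)) = (-7*(-6))*(7*(-3 - 10*4)) = 42*(7*(-3 - 40)) = 42*(7*(-43)) = 42*(-301) = -12642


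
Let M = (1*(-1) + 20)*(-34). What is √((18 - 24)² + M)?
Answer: I*√610 ≈ 24.698*I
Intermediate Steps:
M = -646 (M = (-1 + 20)*(-34) = 19*(-34) = -646)
√((18 - 24)² + M) = √((18 - 24)² - 646) = √((-6)² - 646) = √(36 - 646) = √(-610) = I*√610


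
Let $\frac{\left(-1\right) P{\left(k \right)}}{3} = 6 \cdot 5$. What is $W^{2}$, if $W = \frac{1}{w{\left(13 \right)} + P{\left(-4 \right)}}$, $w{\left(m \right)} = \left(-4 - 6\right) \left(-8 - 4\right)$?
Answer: $\frac{1}{900} \approx 0.0011111$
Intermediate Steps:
$P{\left(k \right)} = -90$ ($P{\left(k \right)} = - 3 \cdot 6 \cdot 5 = \left(-3\right) 30 = -90$)
$w{\left(m \right)} = 120$ ($w{\left(m \right)} = \left(-10\right) \left(-12\right) = 120$)
$W = \frac{1}{30}$ ($W = \frac{1}{120 - 90} = \frac{1}{30} \approx 0.033333$)
$W^{2} = \left(\frac{1}{30}\right)^{2} = \frac{1}{900}$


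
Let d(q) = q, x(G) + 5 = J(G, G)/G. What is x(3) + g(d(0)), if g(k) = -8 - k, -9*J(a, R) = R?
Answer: -118/9 ≈ -13.111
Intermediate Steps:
J(a, R) = -R/9
x(G) = -46/9 (x(G) = -5 + (-G/9)/G = -5 - ⅑ = -46/9)
x(3) + g(d(0)) = -46/9 + (-8 - 1*0) = -46/9 + (-8 + 0) = -46/9 - 8 = -118/9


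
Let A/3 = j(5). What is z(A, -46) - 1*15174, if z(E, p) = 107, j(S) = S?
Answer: -15067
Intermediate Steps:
A = 15 (A = 3*5 = 15)
z(A, -46) - 1*15174 = 107 - 1*15174 = 107 - 15174 = -15067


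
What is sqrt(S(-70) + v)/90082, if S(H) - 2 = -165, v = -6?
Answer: 13*I/90082 ≈ 0.00014431*I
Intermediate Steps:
S(H) = -163 (S(H) = 2 - 165 = -163)
sqrt(S(-70) + v)/90082 = sqrt(-163 - 6)/90082 = sqrt(-169)*(1/90082) = (13*I)*(1/90082) = 13*I/90082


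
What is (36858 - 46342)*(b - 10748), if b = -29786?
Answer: 384424456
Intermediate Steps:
(36858 - 46342)*(b - 10748) = (36858 - 46342)*(-29786 - 10748) = -9484*(-40534) = 384424456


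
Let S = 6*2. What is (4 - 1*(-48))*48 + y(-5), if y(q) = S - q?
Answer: 2513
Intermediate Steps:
S = 12
y(q) = 12 - q
(4 - 1*(-48))*48 + y(-5) = (4 - 1*(-48))*48 + (12 - 1*(-5)) = (4 + 48)*48 + (12 + 5) = 52*48 + 17 = 2496 + 17 = 2513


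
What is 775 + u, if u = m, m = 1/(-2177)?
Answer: 1687174/2177 ≈ 775.00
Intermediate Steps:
m = -1/2177 ≈ -0.00045935
u = -1/2177 ≈ -0.00045935
775 + u = 775 - 1/2177 = 1687174/2177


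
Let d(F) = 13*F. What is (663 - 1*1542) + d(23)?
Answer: -580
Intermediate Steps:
(663 - 1*1542) + d(23) = (663 - 1*1542) + 13*23 = (663 - 1542) + 299 = -879 + 299 = -580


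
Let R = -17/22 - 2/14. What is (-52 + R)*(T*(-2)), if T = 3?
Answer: 24447/77 ≈ 317.49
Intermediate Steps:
R = -141/154 (R = -17*1/22 - 2*1/14 = -17/22 - ⅐ = -141/154 ≈ -0.91558)
(-52 + R)*(T*(-2)) = (-52 - 141/154)*(3*(-2)) = -8149/154*(-6) = 24447/77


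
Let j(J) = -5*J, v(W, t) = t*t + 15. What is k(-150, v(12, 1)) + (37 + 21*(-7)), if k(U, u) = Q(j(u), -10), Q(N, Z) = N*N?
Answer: 6290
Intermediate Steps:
v(W, t) = 15 + t**2 (v(W, t) = t**2 + 15 = 15 + t**2)
Q(N, Z) = N**2
k(U, u) = 25*u**2 (k(U, u) = (-5*u)**2 = 25*u**2)
k(-150, v(12, 1)) + (37 + 21*(-7)) = 25*(15 + 1**2)**2 + (37 + 21*(-7)) = 25*(15 + 1)**2 + (37 - 147) = 25*16**2 - 110 = 25*256 - 110 = 6400 - 110 = 6290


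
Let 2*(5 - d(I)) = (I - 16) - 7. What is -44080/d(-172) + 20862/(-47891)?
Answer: -845269454/1963531 ≈ -430.48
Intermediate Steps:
d(I) = 33/2 - I/2 (d(I) = 5 - ((I - 16) - 7)/2 = 5 - ((-16 + I) - 7)/2 = 5 - (-23 + I)/2 = 5 + (23/2 - I/2) = 33/2 - I/2)
-44080/d(-172) + 20862/(-47891) = -44080/(33/2 - ½*(-172)) + 20862/(-47891) = -44080/(33/2 + 86) + 20862*(-1/47891) = -44080/205/2 - 20862/47891 = -44080*2/205 - 20862/47891 = -17632/41 - 20862/47891 = -845269454/1963531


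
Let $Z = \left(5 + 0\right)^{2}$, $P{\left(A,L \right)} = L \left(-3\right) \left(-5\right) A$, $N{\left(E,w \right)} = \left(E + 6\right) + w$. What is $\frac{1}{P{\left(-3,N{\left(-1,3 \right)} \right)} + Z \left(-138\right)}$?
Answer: $- \frac{1}{3810} \approx -0.00026247$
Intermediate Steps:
$N{\left(E,w \right)} = 6 + E + w$ ($N{\left(E,w \right)} = \left(6 + E\right) + w = 6 + E + w$)
$P{\left(A,L \right)} = 15 A L$ ($P{\left(A,L \right)} = - 3 L \left(-5\right) A = 15 L A = 15 A L$)
$Z = 25$ ($Z = 5^{2} = 25$)
$\frac{1}{P{\left(-3,N{\left(-1,3 \right)} \right)} + Z \left(-138\right)} = \frac{1}{15 \left(-3\right) \left(6 - 1 + 3\right) + 25 \left(-138\right)} = \frac{1}{15 \left(-3\right) 8 - 3450} = \frac{1}{-360 - 3450} = \frac{1}{-3810} = - \frac{1}{3810}$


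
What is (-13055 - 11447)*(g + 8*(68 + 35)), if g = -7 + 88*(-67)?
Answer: 124445658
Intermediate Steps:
g = -5903 (g = -7 - 5896 = -5903)
(-13055 - 11447)*(g + 8*(68 + 35)) = (-13055 - 11447)*(-5903 + 8*(68 + 35)) = -24502*(-5903 + 8*103) = -24502*(-5903 + 824) = -24502*(-5079) = 124445658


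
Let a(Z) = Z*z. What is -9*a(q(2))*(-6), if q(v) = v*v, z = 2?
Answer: 432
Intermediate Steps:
q(v) = v²
a(Z) = 2*Z (a(Z) = Z*2 = 2*Z)
-9*a(q(2))*(-6) = -18*2²*(-6) = -18*4*(-6) = -9*8*(-6) = -72*(-6) = 432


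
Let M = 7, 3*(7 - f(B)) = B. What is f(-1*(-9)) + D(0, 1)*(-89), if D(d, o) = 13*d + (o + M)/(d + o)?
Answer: -708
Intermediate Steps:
f(B) = 7 - B/3
D(d, o) = 13*d + (7 + o)/(d + o) (D(d, o) = 13*d + (o + 7)/(d + o) = 13*d + (7 + o)/(d + o))
f(-1*(-9)) + D(0, 1)*(-89) = (7 - (-1)*(-9)/3) + ((7 + 1 + 13*0² + 13*0*1)/(0 + 1))*(-89) = (7 - ⅓*9) + ((7 + 1 + 13*0 + 0)/1)*(-89) = (7 - 3) + (1*(7 + 1 + 0 + 0))*(-89) = 4 + (1*8)*(-89) = 4 + 8*(-89) = 4 - 712 = -708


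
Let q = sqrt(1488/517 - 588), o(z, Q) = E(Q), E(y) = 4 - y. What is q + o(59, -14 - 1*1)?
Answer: 19 + 6*I*sqrt(4344351)/517 ≈ 19.0 + 24.189*I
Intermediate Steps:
o(z, Q) = 4 - Q
q = 6*I*sqrt(4344351)/517 (q = sqrt(1488*(1/517) - 588) = sqrt(1488/517 - 588) = sqrt(-302508/517) = 6*I*sqrt(4344351)/517 ≈ 24.189*I)
q + o(59, -14 - 1*1) = 6*I*sqrt(4344351)/517 + (4 - (-14 - 1*1)) = 6*I*sqrt(4344351)/517 + (4 - (-14 - 1)) = 6*I*sqrt(4344351)/517 + (4 - 1*(-15)) = 6*I*sqrt(4344351)/517 + (4 + 15) = 6*I*sqrt(4344351)/517 + 19 = 19 + 6*I*sqrt(4344351)/517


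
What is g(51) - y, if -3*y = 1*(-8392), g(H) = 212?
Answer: -7756/3 ≈ -2585.3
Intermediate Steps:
y = 8392/3 (y = -(-8392)/3 = -⅓*(-8392) = 8392/3 ≈ 2797.3)
g(51) - y = 212 - 1*8392/3 = 212 - 8392/3 = -7756/3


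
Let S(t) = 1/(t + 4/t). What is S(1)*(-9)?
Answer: -9/5 ≈ -1.8000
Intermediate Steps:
S(1)*(-9) = (1/(4 + 1²))*(-9) = (1/(4 + 1))*(-9) = (1/5)*(-9) = (1*(⅕))*(-9) = (⅕)*(-9) = -9/5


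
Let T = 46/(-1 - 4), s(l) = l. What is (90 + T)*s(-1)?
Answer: -404/5 ≈ -80.800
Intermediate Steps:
T = -46/5 (T = 46/(-5) = -1/5*46 = -46/5 ≈ -9.2000)
(90 + T)*s(-1) = (90 - 46/5)*(-1) = (404/5)*(-1) = -404/5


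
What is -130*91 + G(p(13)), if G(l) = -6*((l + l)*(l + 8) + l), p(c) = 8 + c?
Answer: -19264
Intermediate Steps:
G(l) = -6*l - 12*l*(8 + l) (G(l) = -6*((2*l)*(8 + l) + l) = -6*(2*l*(8 + l) + l) = -6*(l + 2*l*(8 + l)) = -6*l - 12*l*(8 + l))
-130*91 + G(p(13)) = -130*91 - 6*(8 + 13)*(17 + 2*(8 + 13)) = -11830 - 6*21*(17 + 2*21) = -11830 - 6*21*(17 + 42) = -11830 - 6*21*59 = -11830 - 7434 = -19264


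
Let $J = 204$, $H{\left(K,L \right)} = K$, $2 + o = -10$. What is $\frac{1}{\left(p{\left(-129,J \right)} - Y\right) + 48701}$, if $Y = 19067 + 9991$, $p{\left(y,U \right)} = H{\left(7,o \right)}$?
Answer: $\frac{1}{19650} \approx 5.0891 \cdot 10^{-5}$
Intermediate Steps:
$o = -12$ ($o = -2 - 10 = -12$)
$p{\left(y,U \right)} = 7$
$Y = 29058$
$\frac{1}{\left(p{\left(-129,J \right)} - Y\right) + 48701} = \frac{1}{\left(7 - 29058\right) + 48701} = \frac{1}{-29051 + 48701} = \frac{1}{19650}$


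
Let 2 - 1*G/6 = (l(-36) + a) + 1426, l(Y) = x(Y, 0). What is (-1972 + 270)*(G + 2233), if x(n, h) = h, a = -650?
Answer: 4103522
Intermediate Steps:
l(Y) = 0
G = -4644 (G = 12 - 6*((0 - 650) + 1426) = 12 - 6*(-650 + 1426) = 12 - 6*776 = 12 - 4656 = -4644)
(-1972 + 270)*(G + 2233) = (-1972 + 270)*(-4644 + 2233) = -1702*(-2411) = 4103522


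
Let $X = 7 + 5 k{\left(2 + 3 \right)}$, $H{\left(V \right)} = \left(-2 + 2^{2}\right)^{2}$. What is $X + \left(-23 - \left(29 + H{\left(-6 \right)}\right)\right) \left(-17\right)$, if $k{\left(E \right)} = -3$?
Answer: $944$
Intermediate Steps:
$H{\left(V \right)} = 4$ ($H{\left(V \right)} = \left(-2 + 4\right)^{2} = 2^{2} = 4$)
$X = -8$ ($X = 7 + 5 \left(-3\right) = 7 - 15 = -8$)
$X + \left(-23 - \left(29 + H{\left(-6 \right)}\right)\right) \left(-17\right) = -8 + \left(-23 - \left(29 + 4\right)\right) \left(-17\right) = -8 + \left(-23 - 33\right) \left(-17\right) = -8 - -952 = -8 + 952 = 944$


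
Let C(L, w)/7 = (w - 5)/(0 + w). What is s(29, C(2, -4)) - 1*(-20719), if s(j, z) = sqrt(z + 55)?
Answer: 20719 + sqrt(283)/2 ≈ 20727.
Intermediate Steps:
C(L, w) = 7*(-5 + w)/w (C(L, w) = 7*((w - 5)/(0 + w)) = 7*((-5 + w)/w) = 7*(-5 + w)/w)
s(j, z) = sqrt(55 + z)
s(29, C(2, -4)) - 1*(-20719) = sqrt(55 + (7 - 35/(-4))) - 1*(-20719) = sqrt(55 + (7 - 35*(-1/4))) + 20719 = sqrt(55 + (7 + 35/4)) + 20719 = sqrt(55 + 63/4) + 20719 = sqrt(283/4) + 20719 = sqrt(283)/2 + 20719 = 20719 + sqrt(283)/2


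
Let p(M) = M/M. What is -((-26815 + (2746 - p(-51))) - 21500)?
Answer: 45570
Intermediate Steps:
p(M) = 1
-((-26815 + (2746 - p(-51))) - 21500) = -((-26815 + (2746 - 1*1)) - 21500) = -((-26815 + (2746 - 1)) - 21500) = -((-26815 + 2745) - 21500) = -(-24070 - 21500) = -1*(-45570) = 45570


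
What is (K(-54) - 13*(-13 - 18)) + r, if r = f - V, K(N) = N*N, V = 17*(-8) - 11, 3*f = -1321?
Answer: 9077/3 ≈ 3025.7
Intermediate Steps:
f = -1321/3 (f = (⅓)*(-1321) = -1321/3 ≈ -440.33)
V = -147 (V = -136 - 11 = -147)
K(N) = N²
r = -880/3 (r = -1321/3 - 1*(-147) = -1321/3 + 147 = -880/3 ≈ -293.33)
(K(-54) - 13*(-13 - 18)) + r = ((-54)² - 13*(-13 - 18)) - 880/3 = (2916 - 13*(-31)) - 880/3 = (2916 + 403) - 880/3 = 3319 - 880/3 = 9077/3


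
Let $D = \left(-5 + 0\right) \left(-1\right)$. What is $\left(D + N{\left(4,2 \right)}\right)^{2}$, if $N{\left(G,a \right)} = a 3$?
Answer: $121$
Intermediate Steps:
$N{\left(G,a \right)} = 3 a$
$D = 5$ ($D = \left(-5\right) \left(-1\right) = 5$)
$\left(D + N{\left(4,2 \right)}\right)^{2} = \left(5 + 3 \cdot 2\right)^{2} = \left(5 + 6\right)^{2} = 11^{2} = 121$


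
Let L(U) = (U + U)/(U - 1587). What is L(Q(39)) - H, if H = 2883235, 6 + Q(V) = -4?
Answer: -4604526275/1597 ≈ -2.8832e+6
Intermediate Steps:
Q(V) = -10 (Q(V) = -6 - 4 = -10)
L(U) = 2*U/(-1587 + U) (L(U) = (2*U)/(-1587 + U) = 2*U/(-1587 + U))
L(Q(39)) - H = 2*(-10)/(-1587 - 10) - 1*2883235 = 2*(-10)/(-1597) - 2883235 = 2*(-10)*(-1/1597) - 2883235 = 20/1597 - 2883235 = -4604526275/1597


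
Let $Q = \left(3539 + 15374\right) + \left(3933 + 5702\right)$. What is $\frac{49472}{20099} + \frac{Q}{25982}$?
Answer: $\frac{929583878}{261106109} \approx 3.5602$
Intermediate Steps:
$Q = 28548$ ($Q = 18913 + 9635 = 28548$)
$\frac{49472}{20099} + \frac{Q}{25982} = \frac{49472}{20099} + \frac{28548}{25982} = 49472 \cdot \frac{1}{20099} + 28548 \cdot \frac{1}{25982} = \frac{49472}{20099} + \frac{14274}{12991} = \frac{929583878}{261106109}$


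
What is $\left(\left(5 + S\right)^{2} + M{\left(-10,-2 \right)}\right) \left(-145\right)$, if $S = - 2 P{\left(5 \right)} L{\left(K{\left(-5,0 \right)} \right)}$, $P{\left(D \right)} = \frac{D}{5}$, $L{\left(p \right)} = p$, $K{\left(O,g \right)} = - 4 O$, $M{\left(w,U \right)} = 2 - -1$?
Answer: $-178060$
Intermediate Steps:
$M{\left(w,U \right)} = 3$ ($M{\left(w,U \right)} = 2 + 1 = 3$)
$P{\left(D \right)} = \frac{D}{5}$ ($P{\left(D \right)} = D \frac{1}{5} = \frac{D}{5}$)
$S = -40$ ($S = - 2 \cdot \frac{1}{5} \cdot 5 \left(\left(-4\right) \left(-5\right)\right) = \left(-2\right) 1 \cdot 20 = \left(-2\right) 20 = -40$)
$\left(\left(5 + S\right)^{2} + M{\left(-10,-2 \right)}\right) \left(-145\right) = \left(\left(5 - 40\right)^{2} + 3\right) \left(-145\right) = \left(\left(-35\right)^{2} + 3\right) \left(-145\right) = \left(1225 + 3\right) \left(-145\right) = 1228 \left(-145\right) = -178060$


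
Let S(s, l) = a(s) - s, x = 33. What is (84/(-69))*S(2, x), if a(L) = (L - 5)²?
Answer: -196/23 ≈ -8.5217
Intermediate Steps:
a(L) = (-5 + L)²
S(s, l) = (-5 + s)² - s
(84/(-69))*S(2, x) = (84/(-69))*((-5 + 2)² - 1*2) = (84*(-1/69))*((-3)² - 2) = -28*(9 - 2)/23 = -28/23*7 = -196/23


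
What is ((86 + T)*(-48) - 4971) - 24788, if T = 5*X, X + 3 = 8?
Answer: -35087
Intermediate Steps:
X = 5 (X = -3 + 8 = 5)
T = 25 (T = 5*5 = 25)
((86 + T)*(-48) - 4971) - 24788 = ((86 + 25)*(-48) - 4971) - 24788 = (111*(-48) - 4971) - 24788 = (-5328 - 4971) - 24788 = -10299 - 24788 = -35087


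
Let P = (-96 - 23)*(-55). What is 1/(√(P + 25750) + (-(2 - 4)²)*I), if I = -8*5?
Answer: -32/1339 + √32295/6695 ≈ 0.0029437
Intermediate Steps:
I = -40
P = 6545 (P = -119*(-55) = 6545)
1/(√(P + 25750) + (-(2 - 4)²)*I) = 1/(√(6545 + 25750) - (2 - 4)²*(-40)) = 1/(√32295 - 1*(-2)²*(-40)) = 1/(√32295 - 1*4*(-40)) = 1/(√32295 - 4*(-40)) = 1/(√32295 + 160) = 1/(160 + √32295)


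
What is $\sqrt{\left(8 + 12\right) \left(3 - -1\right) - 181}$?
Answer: $i \sqrt{101} \approx 10.05 i$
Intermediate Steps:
$\sqrt{\left(8 + 12\right) \left(3 - -1\right) - 181} = \sqrt{20 \left(3 + 1\right) - 181} = \sqrt{20 \cdot 4 - 181} = \sqrt{80 - 181} = \sqrt{-101} = i \sqrt{101}$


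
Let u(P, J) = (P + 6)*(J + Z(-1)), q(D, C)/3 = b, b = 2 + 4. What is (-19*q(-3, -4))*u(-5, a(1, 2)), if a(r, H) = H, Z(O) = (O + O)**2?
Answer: -2052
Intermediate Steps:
b = 6
q(D, C) = 18 (q(D, C) = 3*6 = 18)
Z(O) = 4*O**2 (Z(O) = (2*O)**2 = 4*O**2)
u(P, J) = (4 + J)*(6 + P) (u(P, J) = (P + 6)*(J + 4*(-1)**2) = (6 + P)*(J + 4*1) = (6 + P)*(J + 4) = (6 + P)*(4 + J) = (4 + J)*(6 + P))
(-19*q(-3, -4))*u(-5, a(1, 2)) = (-19*18)*(24 + 4*(-5) + 6*2 + 2*(-5)) = -342*(24 - 20 + 12 - 10) = -342*6 = -2052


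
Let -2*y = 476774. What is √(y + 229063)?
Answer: 6*I*√259 ≈ 96.561*I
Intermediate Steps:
y = -238387 (y = -½*476774 = -238387)
√(y + 229063) = √(-238387 + 229063) = √(-9324) = 6*I*√259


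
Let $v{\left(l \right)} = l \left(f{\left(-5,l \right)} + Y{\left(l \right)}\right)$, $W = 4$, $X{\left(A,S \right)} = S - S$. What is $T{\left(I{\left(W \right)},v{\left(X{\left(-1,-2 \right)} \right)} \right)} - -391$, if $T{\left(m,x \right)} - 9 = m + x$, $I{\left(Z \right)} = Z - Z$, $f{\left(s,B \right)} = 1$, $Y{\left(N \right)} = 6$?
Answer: $400$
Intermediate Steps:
$X{\left(A,S \right)} = 0$
$v{\left(l \right)} = 7 l$ ($v{\left(l \right)} = l \left(1 + 6\right) = l 7 = 7 l$)
$I{\left(Z \right)} = 0$
$T{\left(m,x \right)} = 9 + m + x$ ($T{\left(m,x \right)} = 9 + \left(m + x\right) = 9 + m + x$)
$T{\left(I{\left(W \right)},v{\left(X{\left(-1,-2 \right)} \right)} \right)} - -391 = \left(9 + 0 + 7 \cdot 0\right) - -391 = \left(9 + 0 + 0\right) + 391 = 9 + 391 = 400$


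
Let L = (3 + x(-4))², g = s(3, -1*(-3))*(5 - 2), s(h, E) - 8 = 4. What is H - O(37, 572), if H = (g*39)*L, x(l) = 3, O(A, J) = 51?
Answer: 50493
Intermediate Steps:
s(h, E) = 12 (s(h, E) = 8 + 4 = 12)
g = 36 (g = 12*(5 - 2) = 12*3 = 36)
L = 36 (L = (3 + 3)² = 6² = 36)
H = 50544 (H = (36*39)*36 = 1404*36 = 50544)
H - O(37, 572) = 50544 - 1*51 = 50544 - 51 = 50493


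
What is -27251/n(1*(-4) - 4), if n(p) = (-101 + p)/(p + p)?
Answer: -436016/109 ≈ -4000.1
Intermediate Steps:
n(p) = (-101 + p)/(2*p) (n(p) = (-101 + p)/((2*p)) = (-101 + p)*(1/(2*p)) = (-101 + p)/(2*p))
-27251/n(1*(-4) - 4) = -27251*2*(1*(-4) - 4)/(-101 + (1*(-4) - 4)) = -27251*2*(-4 - 4)/(-101 + (-4 - 4)) = -27251*(-16/(-101 - 8)) = -27251/((½)*(-⅛)*(-109)) = -27251/109/16 = -27251*16/109 = -436016/109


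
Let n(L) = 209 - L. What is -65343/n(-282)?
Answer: -65343/491 ≈ -133.08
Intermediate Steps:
-65343/n(-282) = -65343/(209 - 1*(-282)) = -65343/(209 + 282) = -65343/491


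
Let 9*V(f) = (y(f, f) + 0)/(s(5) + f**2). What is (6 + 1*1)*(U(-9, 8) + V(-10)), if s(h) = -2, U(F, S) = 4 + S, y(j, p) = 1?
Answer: 10585/126 ≈ 84.008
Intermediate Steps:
V(f) = 1/(9*(-2 + f**2)) (V(f) = ((1 + 0)/(-2 + f**2))/9 = (1/(-2 + f**2))/9 = 1/(9*(-2 + f**2)))
(6 + 1*1)*(U(-9, 8) + V(-10)) = (6 + 1*1)*((4 + 8) + 1/(9*(-2 + (-10)**2))) = (6 + 1)*(12 + 1/(9*(-2 + 100))) = 7*(12 + (1/9)/98) = 7*(12 + (1/9)*(1/98)) = 7*(12 + 1/882) = 7*(10585/882) = 10585/126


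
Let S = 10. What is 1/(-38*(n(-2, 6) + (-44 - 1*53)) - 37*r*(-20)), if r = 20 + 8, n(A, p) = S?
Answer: 1/24026 ≈ 4.1622e-5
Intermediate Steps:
n(A, p) = 10
r = 28
1/(-38*(n(-2, 6) + (-44 - 1*53)) - 37*r*(-20)) = 1/(-38*(10 + (-44 - 1*53)) - 37*28*(-20)) = 1/(-38*(10 + (-44 - 53)) - 1036*(-20)) = 1/(-38*(10 - 97) + 20720) = 1/(-38*(-87) + 20720) = 1/(3306 + 20720) = 1/24026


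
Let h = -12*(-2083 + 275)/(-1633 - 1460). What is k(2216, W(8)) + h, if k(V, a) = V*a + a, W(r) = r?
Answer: 18278584/1031 ≈ 17729.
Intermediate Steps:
k(V, a) = a + V*a
h = -7232/1031 (h = -(-21696)/(-3093) = -(-21696)*(-1)/3093 = -12*1808/3093 = -7232/1031 ≈ -7.0145)
k(2216, W(8)) + h = 8*(1 + 2216) - 7232/1031 = 8*2217 - 7232/1031 = 17736 - 7232/1031 = 18278584/1031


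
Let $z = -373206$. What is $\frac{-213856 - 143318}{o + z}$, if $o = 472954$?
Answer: $- \frac{178587}{49874} \approx -3.5808$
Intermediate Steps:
$\frac{-213856 - 143318}{o + z} = \frac{-213856 - 143318}{472954 - 373206} = - \frac{357174}{99748} = \left(-357174\right) \frac{1}{99748} = - \frac{178587}{49874}$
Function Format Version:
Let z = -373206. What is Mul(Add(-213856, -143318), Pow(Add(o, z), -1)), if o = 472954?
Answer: Rational(-178587, 49874) ≈ -3.5808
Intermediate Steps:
Mul(Add(-213856, -143318), Pow(Add(o, z), -1)) = Mul(Add(-213856, -143318), Pow(Add(472954, -373206), -1)) = Mul(-357174, Pow(99748, -1)) = Mul(-357174, Rational(1, 99748)) = Rational(-178587, 49874)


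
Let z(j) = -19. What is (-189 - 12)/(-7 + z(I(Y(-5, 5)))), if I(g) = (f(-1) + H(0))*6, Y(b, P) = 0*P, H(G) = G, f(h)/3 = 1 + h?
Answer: 201/26 ≈ 7.7308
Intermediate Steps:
f(h) = 3 + 3*h (f(h) = 3*(1 + h) = 3 + 3*h)
Y(b, P) = 0
I(g) = 0 (I(g) = ((3 + 3*(-1)) + 0)*6 = ((3 - 3) + 0)*6 = (0 + 0)*6 = 0*6 = 0)
(-189 - 12)/(-7 + z(I(Y(-5, 5)))) = (-189 - 12)/(-7 - 19) = -201/(-26) = -201*(-1/26) = 201/26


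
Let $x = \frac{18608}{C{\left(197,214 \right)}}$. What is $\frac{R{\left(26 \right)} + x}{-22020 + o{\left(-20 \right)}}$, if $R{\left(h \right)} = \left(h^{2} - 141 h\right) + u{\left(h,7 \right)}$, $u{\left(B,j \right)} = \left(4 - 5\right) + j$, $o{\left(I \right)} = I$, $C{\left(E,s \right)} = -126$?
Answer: $\frac{1298}{9135} \approx 0.14209$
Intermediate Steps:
$x = - \frac{9304}{63}$ ($x = \frac{18608}{-126} = 18608 \left(- \frac{1}{126}\right) = - \frac{9304}{63} \approx -147.68$)
$u{\left(B,j \right)} = -1 + j$
$R{\left(h \right)} = 6 + h^{2} - 141 h$ ($R{\left(h \right)} = \left(h^{2} - 141 h\right) + \left(-1 + 7\right) = \left(h^{2} - 141 h\right) + 6 = 6 + h^{2} - 141 h$)
$\frac{R{\left(26 \right)} + x}{-22020 + o{\left(-20 \right)}} = \frac{\left(6 + 26^{2} - 3666\right) - \frac{9304}{63}}{-22020 - 20} = \frac{\left(6 + 676 - 3666\right) - \frac{9304}{63}}{-22040} = \left(-2984 - \frac{9304}{63}\right) \left(- \frac{1}{22040}\right) = \left(- \frac{197296}{63}\right) \left(- \frac{1}{22040}\right) = \frac{1298}{9135}$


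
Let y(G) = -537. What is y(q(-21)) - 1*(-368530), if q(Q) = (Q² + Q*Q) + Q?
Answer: 367993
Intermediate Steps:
q(Q) = Q + 2*Q² (q(Q) = (Q² + Q²) + Q = 2*Q² + Q = Q + 2*Q²)
y(q(-21)) - 1*(-368530) = -537 - 1*(-368530) = -537 + 368530 = 367993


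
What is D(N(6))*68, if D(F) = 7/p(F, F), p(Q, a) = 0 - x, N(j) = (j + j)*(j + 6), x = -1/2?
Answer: 952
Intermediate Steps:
x = -1/2 (x = -1*1/2 = -1/2 ≈ -0.50000)
N(j) = 2*j*(6 + j) (N(j) = (2*j)*(6 + j) = 2*j*(6 + j))
p(Q, a) = 1/2 (p(Q, a) = 0 - 1*(-1/2) = 0 + 1/2 = 1/2)
D(F) = 14 (D(F) = 7/(1/2) = 7*2 = 14)
D(N(6))*68 = 14*68 = 952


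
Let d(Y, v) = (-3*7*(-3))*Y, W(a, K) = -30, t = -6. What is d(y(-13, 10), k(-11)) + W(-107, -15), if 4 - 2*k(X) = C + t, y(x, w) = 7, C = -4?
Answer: 411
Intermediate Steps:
k(X) = 7 (k(X) = 2 - (-4 - 6)/2 = 2 - ½*(-10) = 2 + 5 = 7)
d(Y, v) = 63*Y (d(Y, v) = (-21*(-3))*Y = 63*Y)
d(y(-13, 10), k(-11)) + W(-107, -15) = 63*7 - 30 = 441 - 30 = 411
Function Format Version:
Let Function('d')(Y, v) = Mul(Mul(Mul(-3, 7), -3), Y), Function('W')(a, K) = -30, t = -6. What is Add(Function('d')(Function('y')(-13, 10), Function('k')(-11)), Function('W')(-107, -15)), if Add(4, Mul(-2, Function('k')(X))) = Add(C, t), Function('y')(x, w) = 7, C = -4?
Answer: 411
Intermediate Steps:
Function('k')(X) = 7 (Function('k')(X) = Add(2, Mul(Rational(-1, 2), Add(-4, -6))) = Add(2, Mul(Rational(-1, 2), -10)) = Add(2, 5) = 7)
Function('d')(Y, v) = Mul(63, Y) (Function('d')(Y, v) = Mul(Mul(-21, -3), Y) = Mul(63, Y))
Add(Function('d')(Function('y')(-13, 10), Function('k')(-11)), Function('W')(-107, -15)) = Add(Mul(63, 7), -30) = Add(441, -30) = 411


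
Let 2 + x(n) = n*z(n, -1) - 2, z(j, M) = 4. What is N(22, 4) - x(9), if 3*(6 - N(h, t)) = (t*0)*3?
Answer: -26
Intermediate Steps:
N(h, t) = 6 (N(h, t) = 6 - t*0*3/3 = 6 - 0*3 = 6 - 1/3*0 = 6 + 0 = 6)
x(n) = -4 + 4*n (x(n) = -2 + (n*4 - 2) = -2 + (4*n - 2) = -2 + (-2 + 4*n) = -4 + 4*n)
N(22, 4) - x(9) = 6 - (-4 + 4*9) = 6 - (-4 + 36) = 6 - 1*32 = 6 - 32 = -26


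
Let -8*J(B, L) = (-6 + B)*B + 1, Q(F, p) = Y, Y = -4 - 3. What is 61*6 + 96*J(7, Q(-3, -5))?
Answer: 270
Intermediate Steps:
Y = -7
Q(F, p) = -7
J(B, L) = -1/8 - B*(-6 + B)/8 (J(B, L) = -((-6 + B)*B + 1)/8 = -(B*(-6 + B) + 1)/8 = -(1 + B*(-6 + B))/8 = -1/8 - B*(-6 + B)/8)
61*6 + 96*J(7, Q(-3, -5)) = 61*6 + 96*(-1/8 - 1/8*7**2 + (3/4)*7) = 366 + 96*(-1/8 - 1/8*49 + 21/4) = 366 + 96*(-1/8 - 49/8 + 21/4) = 366 + 96*(-1) = 366 - 96 = 270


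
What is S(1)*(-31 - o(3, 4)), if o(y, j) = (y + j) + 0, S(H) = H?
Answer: -38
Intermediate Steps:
o(y, j) = j + y (o(y, j) = (j + y) + 0 = j + y)
S(1)*(-31 - o(3, 4)) = 1*(-31 - (4 + 3)) = 1*(-31 - 1*7) = 1*(-31 - 7) = 1*(-38) = -38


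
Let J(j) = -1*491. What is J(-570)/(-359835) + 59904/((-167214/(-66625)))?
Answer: 239356498323679/10028241615 ≈ 23868.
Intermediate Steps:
J(j) = -491
J(-570)/(-359835) + 59904/((-167214/(-66625))) = -491/(-359835) + 59904/((-167214/(-66625))) = -491*(-1/359835) + 59904/((-167214*(-1/66625))) = 491/359835 + 59904/(167214/66625) = 491/359835 + 59904*(66625/167214) = 491/359835 + 665184000/27869 = 239356498323679/10028241615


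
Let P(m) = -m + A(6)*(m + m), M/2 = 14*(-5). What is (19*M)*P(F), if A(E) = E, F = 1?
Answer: -29260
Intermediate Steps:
M = -140 (M = 2*(14*(-5)) = 2*(-70) = -140)
P(m) = 11*m (P(m) = -m + 6*(m + m) = -m + 6*(2*m) = -m + 12*m = 11*m)
(19*M)*P(F) = (19*(-140))*(11*1) = -2660*11 = -29260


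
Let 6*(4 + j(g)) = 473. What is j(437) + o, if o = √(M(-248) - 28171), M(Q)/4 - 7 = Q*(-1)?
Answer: 449/6 + I*√27151 ≈ 74.833 + 164.78*I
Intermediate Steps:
j(g) = 449/6 (j(g) = -4 + (⅙)*473 = -4 + 473/6 = 449/6)
M(Q) = 28 - 4*Q (M(Q) = 28 + 4*(Q*(-1)) = 28 + 4*(-Q) = 28 - 4*Q)
o = I*√27151 (o = √((28 - 4*(-248)) - 28171) = √((28 + 992) - 28171) = √(1020 - 28171) = √(-27151) = I*√27151 ≈ 164.78*I)
j(437) + o = 449/6 + I*√27151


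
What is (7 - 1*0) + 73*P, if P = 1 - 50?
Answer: -3570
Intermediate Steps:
P = -49
(7 - 1*0) + 73*P = (7 - 1*0) + 73*(-49) = (7 + 0) - 3577 = 7 - 3577 = -3570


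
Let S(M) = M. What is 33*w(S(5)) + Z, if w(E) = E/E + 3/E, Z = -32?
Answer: 104/5 ≈ 20.800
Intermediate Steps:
w(E) = 1 + 3/E
33*w(S(5)) + Z = 33*((3 + 5)/5) - 32 = 33*((⅕)*8) - 32 = 33*(8/5) - 32 = 264/5 - 32 = 104/5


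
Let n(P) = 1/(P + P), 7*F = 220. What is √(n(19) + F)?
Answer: √2225622/266 ≈ 5.6085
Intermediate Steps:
F = 220/7 (F = (⅐)*220 = 220/7 ≈ 31.429)
n(P) = 1/(2*P)
√(n(19) + F) = √((½)/19 + 220/7) = √((½)*(1/19) + 220/7) = √(1/38 + 220/7) = √(8367/266) = √2225622/266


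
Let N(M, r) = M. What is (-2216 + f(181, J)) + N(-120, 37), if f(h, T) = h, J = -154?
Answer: -2155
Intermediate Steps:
(-2216 + f(181, J)) + N(-120, 37) = (-2216 + 181) - 120 = -2035 - 120 = -2155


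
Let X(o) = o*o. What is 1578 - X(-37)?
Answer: 209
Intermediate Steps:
X(o) = o²
1578 - X(-37) = 1578 - 1*(-37)² = 1578 - 1*1369 = 1578 - 1369 = 209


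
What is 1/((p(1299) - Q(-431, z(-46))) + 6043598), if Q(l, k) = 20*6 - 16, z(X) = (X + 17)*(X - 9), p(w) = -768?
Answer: 1/6042726 ≈ 1.6549e-7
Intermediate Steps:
z(X) = (-9 + X)*(17 + X) (z(X) = (17 + X)*(-9 + X) = (-9 + X)*(17 + X))
Q(l, k) = 104 (Q(l, k) = 120 - 16 = 104)
1/((p(1299) - Q(-431, z(-46))) + 6043598) = 1/((-768 - 1*104) + 6043598) = 1/((-768 - 104) + 6043598) = 1/(-872 + 6043598) = 1/6042726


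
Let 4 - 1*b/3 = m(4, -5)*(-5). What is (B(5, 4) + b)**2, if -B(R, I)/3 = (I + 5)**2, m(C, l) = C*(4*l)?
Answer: 2047761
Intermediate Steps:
m(C, l) = 4*C*l
B(R, I) = -3*(5 + I)**2 (B(R, I) = -3*(I + 5)**2 = -3*(5 + I)**2)
b = -1188 (b = 12 - 3*4*4*(-5)*(-5) = 12 - (-240)*(-5) = 12 - 3*400 = 12 - 1200 = -1188)
(B(5, 4) + b)**2 = (-3*(5 + 4)**2 - 1188)**2 = (-3*9**2 - 1188)**2 = (-3*81 - 1188)**2 = (-243 - 1188)**2 = (-1431)**2 = 2047761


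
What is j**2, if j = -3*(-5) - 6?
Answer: 81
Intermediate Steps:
j = 9 (j = 15 - 6 = 9)
j**2 = 9**2 = 81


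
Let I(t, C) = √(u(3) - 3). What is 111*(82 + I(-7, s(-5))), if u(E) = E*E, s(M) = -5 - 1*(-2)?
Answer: 9102 + 111*√6 ≈ 9373.9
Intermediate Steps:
s(M) = -3 (s(M) = -5 + 2 = -3)
u(E) = E²
I(t, C) = √6 (I(t, C) = √(3² - 3) = √(9 - 3) = √6)
111*(82 + I(-7, s(-5))) = 111*(82 + √6) = 9102 + 111*√6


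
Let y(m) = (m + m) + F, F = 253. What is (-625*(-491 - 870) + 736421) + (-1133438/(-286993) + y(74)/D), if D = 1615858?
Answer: 735978440462431721/463739934994 ≈ 1.5871e+6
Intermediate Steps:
y(m) = 253 + 2*m (y(m) = (m + m) + 253 = 2*m + 253 = 253 + 2*m)
(-625*(-491 - 870) + 736421) + (-1133438/(-286993) + y(74)/D) = (-625*(-491 - 870) + 736421) + (-1133438/(-286993) + (253 + 2*74)/1615858) = (-625*(-1361) + 736421) + (-1133438*(-1/286993) + (253 + 148)*(1/1615858)) = (850625 + 736421) + (1133438/286993 + 401*(1/1615858)) = 1587046 + (1133438/286993 + 401/1615858) = 1587046 + 1831589943997/463739934994 = 735978440462431721/463739934994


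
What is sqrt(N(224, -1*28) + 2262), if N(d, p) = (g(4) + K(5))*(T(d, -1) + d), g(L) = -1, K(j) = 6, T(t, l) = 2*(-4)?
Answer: sqrt(3342) ≈ 57.810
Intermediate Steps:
T(t, l) = -8
N(d, p) = -40 + 5*d (N(d, p) = (-1 + 6)*(-8 + d) = 5*(-8 + d) = -40 + 5*d)
sqrt(N(224, -1*28) + 2262) = sqrt((-40 + 5*224) + 2262) = sqrt((-40 + 1120) + 2262) = sqrt(1080 + 2262) = sqrt(3342)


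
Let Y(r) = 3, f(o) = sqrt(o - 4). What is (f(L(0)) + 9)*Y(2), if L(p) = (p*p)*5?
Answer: 27 + 6*I ≈ 27.0 + 6.0*I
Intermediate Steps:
L(p) = 5*p**2 (L(p) = p**2*5 = 5*p**2)
f(o) = sqrt(-4 + o)
(f(L(0)) + 9)*Y(2) = (sqrt(-4 + 5*0**2) + 9)*3 = (sqrt(-4 + 5*0) + 9)*3 = (sqrt(-4 + 0) + 9)*3 = (sqrt(-4) + 9)*3 = (2*I + 9)*3 = (9 + 2*I)*3 = 27 + 6*I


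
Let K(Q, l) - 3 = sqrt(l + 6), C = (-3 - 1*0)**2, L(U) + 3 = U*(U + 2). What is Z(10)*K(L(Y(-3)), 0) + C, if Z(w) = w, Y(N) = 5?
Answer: 39 + 10*sqrt(6) ≈ 63.495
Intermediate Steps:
L(U) = -3 + U*(2 + U) (L(U) = -3 + U*(U + 2) = -3 + U*(2 + U))
C = 9 (C = (-3 + 0)**2 = (-3)**2 = 9)
K(Q, l) = 3 + sqrt(6 + l) (K(Q, l) = 3 + sqrt(l + 6) = 3 + sqrt(6 + l))
Z(10)*K(L(Y(-3)), 0) + C = 10*(3 + sqrt(6 + 0)) + 9 = 10*(3 + sqrt(6)) + 9 = (30 + 10*sqrt(6)) + 9 = 39 + 10*sqrt(6)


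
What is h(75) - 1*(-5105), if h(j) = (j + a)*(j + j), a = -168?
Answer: -8845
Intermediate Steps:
h(j) = 2*j*(-168 + j) (h(j) = (j - 168)*(j + j) = (-168 + j)*(2*j) = 2*j*(-168 + j))
h(75) - 1*(-5105) = 2*75*(-168 + 75) - 1*(-5105) = 2*75*(-93) + 5105 = -13950 + 5105 = -8845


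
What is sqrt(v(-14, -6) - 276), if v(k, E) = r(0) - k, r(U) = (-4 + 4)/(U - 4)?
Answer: I*sqrt(262) ≈ 16.186*I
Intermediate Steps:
r(U) = 0 (r(U) = 0/(-4 + U) = 0)
v(k, E) = -k (v(k, E) = 0 - k = -k)
sqrt(v(-14, -6) - 276) = sqrt(-1*(-14) - 276) = sqrt(14 - 276) = sqrt(-262) = I*sqrt(262)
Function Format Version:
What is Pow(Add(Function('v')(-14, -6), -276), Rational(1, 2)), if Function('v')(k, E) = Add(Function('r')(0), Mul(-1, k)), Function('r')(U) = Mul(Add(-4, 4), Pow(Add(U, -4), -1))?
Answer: Mul(I, Pow(262, Rational(1, 2))) ≈ Mul(16.186, I)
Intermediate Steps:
Function('r')(U) = 0 (Function('r')(U) = Mul(0, Pow(Add(-4, U), -1)) = 0)
Function('v')(k, E) = Mul(-1, k) (Function('v')(k, E) = Add(0, Mul(-1, k)) = Mul(-1, k))
Pow(Add(Function('v')(-14, -6), -276), Rational(1, 2)) = Pow(Add(Mul(-1, -14), -276), Rational(1, 2)) = Pow(Add(14, -276), Rational(1, 2)) = Pow(-262, Rational(1, 2)) = Mul(I, Pow(262, Rational(1, 2)))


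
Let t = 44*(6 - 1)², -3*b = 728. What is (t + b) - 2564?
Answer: -5120/3 ≈ -1706.7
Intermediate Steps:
b = -728/3 (b = -⅓*728 = -728/3 ≈ -242.67)
t = 1100 (t = 44*5² = 44*25 = 1100)
(t + b) - 2564 = (1100 - 728/3) - 2564 = 2572/3 - 2564 = -5120/3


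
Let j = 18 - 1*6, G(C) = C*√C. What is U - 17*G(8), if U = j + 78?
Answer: 90 - 272*√2 ≈ -294.67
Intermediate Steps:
G(C) = C^(3/2)
j = 12 (j = 18 - 6 = 12)
U = 90 (U = 12 + 78 = 90)
U - 17*G(8) = 90 - 272*√2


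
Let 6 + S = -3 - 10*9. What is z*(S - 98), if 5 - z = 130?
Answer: 24625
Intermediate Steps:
S = -99 (S = -6 + (-3 - 10*9) = -6 + (-3 - 90) = -6 - 93 = -99)
z = -125 (z = 5 - 1*130 = 5 - 130 = -125)
z*(S - 98) = -125*(-99 - 98) = -125*(-197) = 24625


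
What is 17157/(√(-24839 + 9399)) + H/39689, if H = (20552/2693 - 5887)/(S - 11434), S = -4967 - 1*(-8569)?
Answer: 15833139/837103559864 - 17157*I*√965/3860 ≈ 1.8914e-5 - 138.08*I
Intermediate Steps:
S = 3602 (S = -4967 + 8569 = 3602)
H = 15833139/21091576 (H = (20552/2693 - 5887)/(3602 - 11434) = (20552*(1/2693) - 5887)/(-7832) = (20552/2693 - 5887)*(-1/7832) = -15833139/2693*(-1/7832) = 15833139/21091576 ≈ 0.75069)
17157/(√(-24839 + 9399)) + H/39689 = 17157/(√(-24839 + 9399)) + (15833139/21091576)/39689 = 17157/(√(-15440)) + (15833139/21091576)*(1/39689) = 17157/((4*I*√965)) + 15833139/837103559864 = 17157*(-I*√965/3860) + 15833139/837103559864 = -17157*I*√965/3860 + 15833139/837103559864 = 15833139/837103559864 - 17157*I*√965/3860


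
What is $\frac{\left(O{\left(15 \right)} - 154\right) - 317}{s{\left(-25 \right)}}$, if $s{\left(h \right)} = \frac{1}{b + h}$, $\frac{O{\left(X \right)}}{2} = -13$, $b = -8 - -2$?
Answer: $15407$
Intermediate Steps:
$b = -6$ ($b = -8 + 2 = -6$)
$O{\left(X \right)} = -26$ ($O{\left(X \right)} = 2 \left(-13\right) = -26$)
$s{\left(h \right)} = \frac{1}{-6 + h}$
$\frac{\left(O{\left(15 \right)} - 154\right) - 317}{s{\left(-25 \right)}} = \frac{\left(-26 - 154\right) - 317}{\frac{1}{-6 - 25}} = \frac{-180 - 317}{\frac{1}{-31}} = - \frac{497}{- \frac{1}{31}} = \left(-497\right) \left(-31\right) = 15407$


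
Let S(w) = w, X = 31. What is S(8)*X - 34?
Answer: 214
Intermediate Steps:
S(8)*X - 34 = 8*31 - 34 = 248 - 34 = 214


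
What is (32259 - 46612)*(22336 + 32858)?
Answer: -792199482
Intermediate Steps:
(32259 - 46612)*(22336 + 32858) = -14353*55194 = -792199482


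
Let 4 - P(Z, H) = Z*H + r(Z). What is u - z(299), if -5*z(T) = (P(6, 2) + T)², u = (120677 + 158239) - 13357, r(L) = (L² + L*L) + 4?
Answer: 274804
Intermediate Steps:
r(L) = 4 + 2*L² (r(L) = (L² + L²) + 4 = 2*L² + 4 = 4 + 2*L²)
u = 265559 (u = 278916 - 13357 = 265559)
P(Z, H) = -2*Z² - H*Z (P(Z, H) = 4 - (Z*H + (4 + 2*Z²)) = 4 - (H*Z + (4 + 2*Z²)) = 4 - (4 + 2*Z² + H*Z) = 4 + (-4 - 2*Z² - H*Z) = -2*Z² - H*Z)
z(T) = -(-84 + T)²/5 (z(T) = -(6*(-1*2 - 2*6) + T)²/5 = -(6*(-2 - 12) + T)²/5 = -(6*(-14) + T)²/5 = -(-84 + T)²/5)
u - z(299) = 265559 - (-1)*(-84 + 299)²/5 = 265559 - (-1)*215²/5 = 265559 - (-1)*46225/5 = 265559 - 1*(-9245) = 265559 + 9245 = 274804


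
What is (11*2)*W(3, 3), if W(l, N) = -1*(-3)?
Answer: 66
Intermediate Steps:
W(l, N) = 3
(11*2)*W(3, 3) = (11*2)*3 = 22*3 = 66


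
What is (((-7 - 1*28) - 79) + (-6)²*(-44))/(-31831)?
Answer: 1698/31831 ≈ 0.053344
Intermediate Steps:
(((-7 - 1*28) - 79) + (-6)²*(-44))/(-31831) = (((-7 - 28) - 79) + 36*(-44))*(-1/31831) = ((-35 - 79) - 1584)*(-1/31831) = (-114 - 1584)*(-1/31831) = -1698*(-1/31831) = 1698/31831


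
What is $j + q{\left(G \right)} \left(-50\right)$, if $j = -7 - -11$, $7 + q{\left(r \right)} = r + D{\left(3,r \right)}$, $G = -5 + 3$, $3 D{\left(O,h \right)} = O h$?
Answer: $554$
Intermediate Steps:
$D{\left(O,h \right)} = \frac{O h}{3}$
$G = -2$
$q{\left(r \right)} = -7 + 2 r$ ($q{\left(r \right)} = -7 + \left(r + \frac{1}{3} \cdot 3 r\right) = -7 + \left(r + r\right) = -7 + 2 r$)
$j = 4$ ($j = -7 + 11 = 4$)
$j + q{\left(G \right)} \left(-50\right) = 4 + \left(-7 + 2 \left(-2\right)\right) \left(-50\right) = 4 + \left(-7 - 4\right) \left(-50\right) = 4 - -550 = 4 + 550 = 554$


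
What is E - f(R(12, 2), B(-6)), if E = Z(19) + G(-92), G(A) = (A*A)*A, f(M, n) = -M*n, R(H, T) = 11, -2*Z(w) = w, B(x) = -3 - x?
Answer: -1557329/2 ≈ -7.7866e+5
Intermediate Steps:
Z(w) = -w/2
f(M, n) = -M*n
G(A) = A³ (G(A) = A²*A = A³)
E = -1557395/2 (E = -½*19 + (-92)³ = -19/2 - 778688 = -1557395/2 ≈ -7.7870e+5)
E - f(R(12, 2), B(-6)) = -1557395/2 - (-1)*11*(-3 - 1*(-6)) = -1557395/2 - (-1)*11*(-3 + 6) = -1557395/2 - (-1)*11*3 = -1557395/2 - 1*(-33) = -1557395/2 + 33 = -1557329/2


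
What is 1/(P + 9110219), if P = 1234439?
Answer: 1/10344658 ≈ 9.6668e-8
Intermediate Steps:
1/(P + 9110219) = 1/(1234439 + 9110219) = 1/10344658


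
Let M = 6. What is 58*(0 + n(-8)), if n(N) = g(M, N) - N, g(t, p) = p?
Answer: 0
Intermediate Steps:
n(N) = 0 (n(N) = N - N = 0)
58*(0 + n(-8)) = 58*(0 + 0) = 58*0 = 0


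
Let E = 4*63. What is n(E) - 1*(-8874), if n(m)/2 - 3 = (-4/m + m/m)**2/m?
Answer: 2220419282/250047 ≈ 8880.0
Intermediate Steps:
E = 252
n(m) = 6 + 2*(1 - 4/m)**2/m (n(m) = 6 + 2*((-4/m + m/m)**2/m) = 6 + 2*((-4/m + 1)**2/m) = 6 + 2*((1 - 4/m)**2/m) = 6 + 2*(1 - 4/m)**2/m)
n(E) - 1*(-8874) = (6 + 2*(-4 + 252)**2/252**3) - 1*(-8874) = (6 + 2*(1/16003008)*248**2) + 8874 = (6 + 2*(1/16003008)*61504) + 8874 = (6 + 1922/250047) + 8874 = 1502204/250047 + 8874 = 2220419282/250047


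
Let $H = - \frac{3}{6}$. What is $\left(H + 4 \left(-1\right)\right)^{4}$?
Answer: $\frac{6561}{16} \approx 410.06$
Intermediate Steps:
$H = - \frac{1}{2}$ ($H = \left(-3\right) \frac{1}{6} = - \frac{1}{2} \approx -0.5$)
$\left(H + 4 \left(-1\right)\right)^{4} = \left(- \frac{1}{2} + 4 \left(-1\right)\right)^{4} = \left(- \frac{1}{2} - 4\right)^{4} = \left(- \frac{9}{2}\right)^{4} = \frac{6561}{16}$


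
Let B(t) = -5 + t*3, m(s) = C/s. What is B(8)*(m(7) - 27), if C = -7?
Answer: -532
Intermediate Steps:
m(s) = -7/s
B(t) = -5 + 3*t
B(8)*(m(7) - 27) = (-5 + 3*8)*(-7/7 - 27) = (-5 + 24)*(-7*⅐ - 27) = 19*(-1 - 27) = 19*(-28) = -532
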